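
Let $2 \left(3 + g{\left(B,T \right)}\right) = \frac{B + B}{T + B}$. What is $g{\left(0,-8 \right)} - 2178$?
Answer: $-2181$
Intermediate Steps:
$g{\left(B,T \right)} = -3 + \frac{B}{B + T}$ ($g{\left(B,T \right)} = -3 + \frac{\left(B + B\right) \frac{1}{T + B}}{2} = -3 + \frac{2 B \frac{1}{B + T}}{2} = -3 + \frac{B}{B + T}$)
$g{\left(0,-8 \right)} - 2178 = \frac{\left(-3\right) \left(-8\right) - 0}{0 - 8} - 2178 = \frac{24 + 0}{-8} - 2178 = \left(- \frac{1}{8}\right) 24 - 2178 = -3 - 2178 = -2181$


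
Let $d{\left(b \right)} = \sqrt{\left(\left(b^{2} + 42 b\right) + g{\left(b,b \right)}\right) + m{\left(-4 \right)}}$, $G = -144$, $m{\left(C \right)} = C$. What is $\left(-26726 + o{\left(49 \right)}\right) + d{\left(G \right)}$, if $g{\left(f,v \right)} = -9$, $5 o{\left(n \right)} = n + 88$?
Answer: $- \frac{133493}{5} + 5 \sqrt{587} \approx -26577.0$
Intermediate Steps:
$o{\left(n \right)} = \frac{88}{5} + \frac{n}{5}$ ($o{\left(n \right)} = \frac{n + 88}{5} = \frac{88 + n}{5} = \frac{88}{5} + \frac{n}{5}$)
$d{\left(b \right)} = \sqrt{-13 + b^{2} + 42 b}$ ($d{\left(b \right)} = \sqrt{\left(\left(b^{2} + 42 b\right) - 9\right) - 4} = \sqrt{\left(-9 + b^{2} + 42 b\right) - 4} = \sqrt{-13 + b^{2} + 42 b}$)
$\left(-26726 + o{\left(49 \right)}\right) + d{\left(G \right)} = \left(-26726 + \left(\frac{88}{5} + \frac{1}{5} \cdot 49\right)\right) + \sqrt{-13 + \left(-144\right)^{2} + 42 \left(-144\right)} = \left(-26726 + \left(\frac{88}{5} + \frac{49}{5}\right)\right) + \sqrt{-13 + 20736 - 6048} = \left(-26726 + \frac{137}{5}\right) + \sqrt{14675} = - \frac{133493}{5} + 5 \sqrt{587}$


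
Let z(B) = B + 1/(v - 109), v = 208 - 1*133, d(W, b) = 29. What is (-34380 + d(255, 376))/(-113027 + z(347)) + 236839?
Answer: 907360034453/3831121 ≈ 2.3684e+5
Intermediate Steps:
v = 75 (v = 208 - 133 = 75)
z(B) = -1/34 + B (z(B) = B + 1/(75 - 109) = B + 1/(-34) = B - 1/34 = -1/34 + B)
(-34380 + d(255, 376))/(-113027 + z(347)) + 236839 = (-34380 + 29)/(-113027 + (-1/34 + 347)) + 236839 = -34351/(-113027 + 11797/34) + 236839 = -34351/(-3831121/34) + 236839 = -34351*(-34/3831121) + 236839 = 1167934/3831121 + 236839 = 907360034453/3831121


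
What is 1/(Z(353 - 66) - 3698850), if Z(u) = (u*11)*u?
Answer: -1/2792791 ≈ -3.5806e-7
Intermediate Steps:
Z(u) = 11*u² (Z(u) = (11*u)*u = 11*u²)
1/(Z(353 - 66) - 3698850) = 1/(11*(353 - 66)² - 3698850) = 1/(11*287² - 3698850) = 1/(11*82369 - 3698850) = 1/(906059 - 3698850) = 1/(-2792791) = -1/2792791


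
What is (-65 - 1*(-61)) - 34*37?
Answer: -1262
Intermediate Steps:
(-65 - 1*(-61)) - 34*37 = (-65 + 61) - 1258 = -4 - 1258 = -1262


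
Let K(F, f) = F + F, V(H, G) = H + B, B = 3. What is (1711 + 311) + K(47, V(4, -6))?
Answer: 2116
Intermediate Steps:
V(H, G) = 3 + H (V(H, G) = H + 3 = 3 + H)
K(F, f) = 2*F
(1711 + 311) + K(47, V(4, -6)) = (1711 + 311) + 2*47 = 2022 + 94 = 2116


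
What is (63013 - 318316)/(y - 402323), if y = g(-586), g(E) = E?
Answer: 85101/134303 ≈ 0.63365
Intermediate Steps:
y = -586
(63013 - 318316)/(y - 402323) = (63013 - 318316)/(-586 - 402323) = -255303/(-402909) = -255303*(-1/402909) = 85101/134303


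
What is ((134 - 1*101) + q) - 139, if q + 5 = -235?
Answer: -346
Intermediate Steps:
q = -240 (q = -5 - 235 = -240)
((134 - 1*101) + q) - 139 = ((134 - 1*101) - 240) - 139 = ((134 - 101) - 240) - 139 = (33 - 240) - 139 = -207 - 139 = -346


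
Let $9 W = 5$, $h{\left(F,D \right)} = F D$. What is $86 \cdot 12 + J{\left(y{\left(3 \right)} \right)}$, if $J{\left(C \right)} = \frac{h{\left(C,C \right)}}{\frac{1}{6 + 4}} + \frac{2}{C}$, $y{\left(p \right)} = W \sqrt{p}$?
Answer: $\frac{28114}{27} + \frac{6 \sqrt{3}}{5} \approx 1043.3$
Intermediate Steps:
$h{\left(F,D \right)} = D F$
$W = \frac{5}{9}$ ($W = \frac{1}{9} \cdot 5 = \frac{5}{9} \approx 0.55556$)
$y{\left(p \right)} = \frac{5 \sqrt{p}}{9}$
$J{\left(C \right)} = \frac{2}{C} + 10 C^{2}$ ($J{\left(C \right)} = \frac{C C}{\frac{1}{6 + 4}} + \frac{2}{C} = \frac{C^{2}}{\frac{1}{10}} + \frac{2}{C} = C^{2} \frac{1}{\frac{1}{10}} + \frac{2}{C} = C^{2} \cdot 10 + \frac{2}{C} = 10 C^{2} + \frac{2}{C} = \frac{2}{C} + 10 C^{2}$)
$86 \cdot 12 + J{\left(y{\left(3 \right)} \right)} = 86 \cdot 12 + \frac{2 \left(1 + 5 \left(\frac{5 \sqrt{3}}{9}\right)^{3}\right)}{\frac{5}{9} \sqrt{3}} = 1032 + 2 \frac{3 \sqrt{3}}{5} \left(1 + 5 \frac{125 \sqrt{3}}{243}\right) = 1032 + 2 \frac{3 \sqrt{3}}{5} \left(1 + \frac{625 \sqrt{3}}{243}\right) = 1032 + \frac{6 \sqrt{3} \left(1 + \frac{625 \sqrt{3}}{243}\right)}{5}$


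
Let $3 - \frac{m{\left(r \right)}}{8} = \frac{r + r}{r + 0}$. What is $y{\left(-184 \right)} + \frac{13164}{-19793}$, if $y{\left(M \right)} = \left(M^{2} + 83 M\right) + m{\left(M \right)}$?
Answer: $\frac{367978292}{19793} \approx 18591.0$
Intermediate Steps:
$m{\left(r \right)} = 8$ ($m{\left(r \right)} = 24 - 8 \frac{r + r}{r + 0} = 24 - 8 \frac{2 r}{r} = 24 - 16 = 8$)
$y{\left(M \right)} = 8 + M^{2} + 83 M$ ($y{\left(M \right)} = \left(M^{2} + 83 M\right) + 8 = 8 + M^{2} + 83 M$)
$y{\left(-184 \right)} + \frac{13164}{-19793} = \left(8 + \left(-184\right)^{2} + 83 \left(-184\right)\right) + \frac{13164}{-19793} = \left(8 + 33856 - 15272\right) + 13164 \left(- \frac{1}{19793}\right) = 18592 - \frac{13164}{19793} = \frac{367978292}{19793}$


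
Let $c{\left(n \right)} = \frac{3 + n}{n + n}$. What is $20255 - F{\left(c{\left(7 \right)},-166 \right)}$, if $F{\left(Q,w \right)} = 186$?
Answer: $20069$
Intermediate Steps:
$c{\left(n \right)} = \frac{3 + n}{2 n}$
$20255 - F{\left(c{\left(7 \right)},-166 \right)} = 20255 - 186 = 20069$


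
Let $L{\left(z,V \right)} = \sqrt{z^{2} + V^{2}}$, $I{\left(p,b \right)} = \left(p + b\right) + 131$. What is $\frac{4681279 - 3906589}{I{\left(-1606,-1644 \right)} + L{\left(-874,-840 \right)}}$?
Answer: $- \frac{9475522}{32387} - \frac{6076 \sqrt{367369}}{32387} \approx -406.28$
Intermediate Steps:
$I{\left(p,b \right)} = 131 + b + p$ ($I{\left(p,b \right)} = \left(b + p\right) + 131 = 131 + b + p$)
$L{\left(z,V \right)} = \sqrt{V^{2} + z^{2}}$
$\frac{4681279 - 3906589}{I{\left(-1606,-1644 \right)} + L{\left(-874,-840 \right)}} = \frac{4681279 - 3906589}{\left(131 - 1644 - 1606\right) + \sqrt{\left(-840\right)^{2} + \left(-874\right)^{2}}} = \frac{774690}{-3119 + \sqrt{705600 + 763876}} = \frac{774690}{-3119 + \sqrt{1469476}} = \frac{774690}{-3119 + 2 \sqrt{367369}}$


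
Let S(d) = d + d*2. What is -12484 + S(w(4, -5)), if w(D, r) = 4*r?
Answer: -12544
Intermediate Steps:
S(d) = 3*d (S(d) = d + 2*d = 3*d)
-12484 + S(w(4, -5)) = -12484 + 3*(4*(-5)) = -12484 + 3*(-20) = -12484 - 60 = -12544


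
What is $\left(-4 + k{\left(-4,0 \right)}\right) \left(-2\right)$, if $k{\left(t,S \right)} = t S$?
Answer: $8$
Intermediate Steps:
$k{\left(t,S \right)} = S t$
$\left(-4 + k{\left(-4,0 \right)}\right) \left(-2\right) = \left(-4 + 0 \left(-4\right)\right) \left(-2\right) = \left(-4 + 0\right) \left(-2\right) = \left(-4\right) \left(-2\right) = 8$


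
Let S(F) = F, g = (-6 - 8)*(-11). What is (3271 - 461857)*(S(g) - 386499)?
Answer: 177172408170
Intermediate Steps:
g = 154 (g = -14*(-11) = 154)
(3271 - 461857)*(S(g) - 386499) = (3271 - 461857)*(154 - 386499) = -458586*(-386345) = 177172408170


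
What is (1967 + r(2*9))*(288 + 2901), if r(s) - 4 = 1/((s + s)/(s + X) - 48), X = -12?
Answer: 87996203/14 ≈ 6.2854e+6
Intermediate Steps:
r(s) = 4 + 1/(-48 + 2*s/(-12 + s)) (r(s) = 4 + 1/((s + s)/(s - 12) - 48) = 4 + 1/((2*s)/(-12 + s) - 48) = 4 + 1/(2*s/(-12 + s) - 48) = 4 + 1/(-48 + 2*s/(-12 + s)))
(1967 + r(2*9))*(288 + 2901) = (1967 + 3*(-764 + 61*(2*9))/(2*(-288 + 23*(2*9))))*(288 + 2901) = (1967 + 3*(-764 + 61*18)/(2*(-288 + 23*18)))*3189 = (1967 + 3*(-764 + 1098)/(2*(-288 + 414)))*3189 = (1967 + (3/2)*334/126)*3189 = (1967 + (3/2)*(1/126)*334)*3189 = (1967 + 167/42)*3189 = (82781/42)*3189 = 87996203/14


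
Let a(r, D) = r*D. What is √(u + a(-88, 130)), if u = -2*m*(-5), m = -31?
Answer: 5*I*√470 ≈ 108.4*I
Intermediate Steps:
a(r, D) = D*r
u = -310 (u = -2*(-31)*(-5) = 62*(-5) = -310)
√(u + a(-88, 130)) = √(-310 + 130*(-88)) = √(-310 - 11440) = √(-11750) = 5*I*√470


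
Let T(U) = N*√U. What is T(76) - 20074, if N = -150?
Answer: -20074 - 300*√19 ≈ -21382.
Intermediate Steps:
T(U) = -150*√U
T(76) - 20074 = -300*√19 - 20074 = -20074 - 300*√19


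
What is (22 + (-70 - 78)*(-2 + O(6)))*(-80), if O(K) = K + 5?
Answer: 104800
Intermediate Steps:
O(K) = 5 + K
(22 + (-70 - 78)*(-2 + O(6)))*(-80) = (22 + (-70 - 78)*(-2 + (5 + 6)))*(-80) = (22 - 148*(-2 + 11))*(-80) = (22 - 148*9)*(-80) = (22 - 1332)*(-80) = -1310*(-80) = 104800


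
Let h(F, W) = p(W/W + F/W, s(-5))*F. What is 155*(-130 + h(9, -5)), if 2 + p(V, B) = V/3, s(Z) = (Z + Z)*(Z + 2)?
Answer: -23312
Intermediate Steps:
s(Z) = 2*Z*(2 + Z) (s(Z) = (2*Z)*(2 + Z) = 2*Z*(2 + Z))
p(V, B) = -2 + V/3
h(F, W) = F*(-5/3 + F/(3*W)) (h(F, W) = (-2 + (W/W + F/W)/3)*F = (-2 + (1 + F/W)/3)*F = (-2 + (1/3 + F/(3*W)))*F = (-5/3 + F/(3*W))*F = F*(-5/3 + F/(3*W)))
155*(-130 + h(9, -5)) = 155*(-130 + (1/3)*9*(9 - 5*(-5))/(-5)) = 155*(-130 + (1/3)*9*(-1/5)*(9 + 25)) = 155*(-130 + (1/3)*9*(-1/5)*34) = 155*(-130 - 102/5) = 155*(-752/5) = -23312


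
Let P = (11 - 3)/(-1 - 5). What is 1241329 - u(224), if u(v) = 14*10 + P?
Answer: 3723571/3 ≈ 1.2412e+6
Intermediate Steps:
P = -4/3 (P = 8/(-6) = 8*(-1/6) = -4/3 ≈ -1.3333)
u(v) = 416/3 (u(v) = 14*10 - 4/3 = 140 - 4/3 = 416/3)
1241329 - u(224) = 1241329 - 1*416/3 = 1241329 - 416/3 = 3723571/3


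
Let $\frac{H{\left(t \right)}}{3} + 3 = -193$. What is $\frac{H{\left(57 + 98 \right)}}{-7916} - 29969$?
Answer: $- \frac{59308504}{1979} \approx -29969.0$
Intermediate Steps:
$H{\left(t \right)} = -588$ ($H{\left(t \right)} = -9 + 3 \left(-193\right) = -9 - 579 = -588$)
$\frac{H{\left(57 + 98 \right)}}{-7916} - 29969 = - \frac{588}{-7916} - 29969 = \left(-588\right) \left(- \frac{1}{7916}\right) - 29969 = \frac{147}{1979} - 29969 = - \frac{59308504}{1979}$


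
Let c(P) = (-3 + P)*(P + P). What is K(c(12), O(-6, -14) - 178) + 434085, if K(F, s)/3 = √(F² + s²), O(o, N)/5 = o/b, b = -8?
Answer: 434085 + 3*√1232305/4 ≈ 4.3492e+5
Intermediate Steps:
O(o, N) = -5*o/8 (O(o, N) = 5*(o/(-8)) = 5*(o*(-⅛)) = 5*(-o/8) = -5*o/8)
c(P) = 2*P*(-3 + P) (c(P) = (-3 + P)*(2*P) = 2*P*(-3 + P))
K(F, s) = 3*√(F² + s²)
K(c(12), O(-6, -14) - 178) + 434085 = 3*√((2*12*(-3 + 12))² + (-5/8*(-6) - 178)²) + 434085 = 3*√((2*12*9)² + (15/4 - 178)²) + 434085 = 3*√(216² + (-697/4)²) + 434085 = 3*√(46656 + 485809/16) + 434085 = 3*√(1232305/16) + 434085 = 3*(√1232305/4) + 434085 = 3*√1232305/4 + 434085 = 434085 + 3*√1232305/4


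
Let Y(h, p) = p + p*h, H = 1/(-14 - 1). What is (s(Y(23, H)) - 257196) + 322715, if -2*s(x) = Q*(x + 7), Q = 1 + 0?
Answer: 655163/10 ≈ 65516.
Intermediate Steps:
H = -1/15 (H = 1/(-15) = -1/15 ≈ -0.066667)
Q = 1
Y(h, p) = p + h*p
s(x) = -7/2 - x/2 (s(x) = -(x + 7)/2 = -(7 + x)/2 = -7/2 - x/2)
(s(Y(23, H)) - 257196) + 322715 = ((-7/2 - (-1)*(1 + 23)/30) - 257196) + 322715 = ((-7/2 - (-1)*24/30) - 257196) + 322715 = ((-7/2 - ½*(-8/5)) - 257196) + 322715 = ((-7/2 + ⅘) - 257196) + 322715 = (-27/10 - 257196) + 322715 = -2571987/10 + 322715 = 655163/10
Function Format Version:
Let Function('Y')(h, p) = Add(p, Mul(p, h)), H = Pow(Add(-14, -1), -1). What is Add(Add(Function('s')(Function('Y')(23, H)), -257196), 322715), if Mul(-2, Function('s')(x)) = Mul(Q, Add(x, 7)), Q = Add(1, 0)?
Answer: Rational(655163, 10) ≈ 65516.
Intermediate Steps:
H = Rational(-1, 15) (H = Pow(-15, -1) = Rational(-1, 15) ≈ -0.066667)
Q = 1
Function('Y')(h, p) = Add(p, Mul(h, p))
Function('s')(x) = Add(Rational(-7, 2), Mul(Rational(-1, 2), x)) (Function('s')(x) = Mul(Rational(-1, 2), Mul(1, Add(x, 7))) = Mul(Rational(-1, 2), Mul(1, Add(7, x))) = Mul(Rational(-1, 2), Add(7, x)) = Add(Rational(-7, 2), Mul(Rational(-1, 2), x)))
Add(Add(Function('s')(Function('Y')(23, H)), -257196), 322715) = Add(Add(Add(Rational(-7, 2), Mul(Rational(-1, 2), Mul(Rational(-1, 15), Add(1, 23)))), -257196), 322715) = Add(Add(Add(Rational(-7, 2), Mul(Rational(-1, 2), Mul(Rational(-1, 15), 24))), -257196), 322715) = Add(Add(Add(Rational(-7, 2), Mul(Rational(-1, 2), Rational(-8, 5))), -257196), 322715) = Add(Add(Add(Rational(-7, 2), Rational(4, 5)), -257196), 322715) = Add(Add(Rational(-27, 10), -257196), 322715) = Add(Rational(-2571987, 10), 322715) = Rational(655163, 10)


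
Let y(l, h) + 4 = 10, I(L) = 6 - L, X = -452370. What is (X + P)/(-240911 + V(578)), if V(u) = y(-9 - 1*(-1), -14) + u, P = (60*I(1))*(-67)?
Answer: 157490/80109 ≈ 1.9659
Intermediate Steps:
y(l, h) = 6 (y(l, h) = -4 + 10 = 6)
P = -20100 (P = (60*(6 - 1*1))*(-67) = (60*(6 - 1))*(-67) = (60*5)*(-67) = 300*(-67) = -20100)
V(u) = 6 + u
(X + P)/(-240911 + V(578)) = (-452370 - 20100)/(-240911 + (6 + 578)) = -472470/(-240911 + 584) = -472470/(-240327) = -472470*(-1/240327) = 157490/80109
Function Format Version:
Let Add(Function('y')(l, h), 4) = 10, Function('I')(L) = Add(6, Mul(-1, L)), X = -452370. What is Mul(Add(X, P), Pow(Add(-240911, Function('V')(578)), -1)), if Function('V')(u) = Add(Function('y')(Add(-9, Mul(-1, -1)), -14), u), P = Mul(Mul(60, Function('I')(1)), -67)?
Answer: Rational(157490, 80109) ≈ 1.9659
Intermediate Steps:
Function('y')(l, h) = 6 (Function('y')(l, h) = Add(-4, 10) = 6)
P = -20100 (P = Mul(Mul(60, Add(6, Mul(-1, 1))), -67) = Mul(Mul(60, Add(6, -1)), -67) = Mul(Mul(60, 5), -67) = Mul(300, -67) = -20100)
Function('V')(u) = Add(6, u)
Mul(Add(X, P), Pow(Add(-240911, Function('V')(578)), -1)) = Mul(Add(-452370, -20100), Pow(Add(-240911, Add(6, 578)), -1)) = Mul(-472470, Pow(Add(-240911, 584), -1)) = Mul(-472470, Pow(-240327, -1)) = Mul(-472470, Rational(-1, 240327)) = Rational(157490, 80109)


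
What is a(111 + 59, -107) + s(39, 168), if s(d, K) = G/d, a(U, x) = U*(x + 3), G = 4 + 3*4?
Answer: -689504/39 ≈ -17680.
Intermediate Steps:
G = 16 (G = 4 + 12 = 16)
a(U, x) = U*(3 + x)
s(d, K) = 16/d
a(111 + 59, -107) + s(39, 168) = (111 + 59)*(3 - 107) + 16/39 = 170*(-104) + 16*(1/39) = -17680 + 16/39 = -689504/39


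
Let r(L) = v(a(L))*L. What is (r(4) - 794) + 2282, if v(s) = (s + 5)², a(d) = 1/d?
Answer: 6393/4 ≈ 1598.3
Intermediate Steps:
a(d) = 1/d
v(s) = (5 + s)²
r(L) = L*(5 + 1/L)² (r(L) = (5 + 1/L)²*L = L*(5 + 1/L)²)
(r(4) - 794) + 2282 = ((1 + 5*4)²/4 - 794) + 2282 = ((1 + 20)²/4 - 794) + 2282 = ((¼)*21² - 794) + 2282 = ((¼)*441 - 794) + 2282 = (441/4 - 794) + 2282 = -2735/4 + 2282 = 6393/4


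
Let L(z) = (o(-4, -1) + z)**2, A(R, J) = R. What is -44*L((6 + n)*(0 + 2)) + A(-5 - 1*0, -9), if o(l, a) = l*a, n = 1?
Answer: -14261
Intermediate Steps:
o(l, a) = a*l
L(z) = (4 + z)**2 (L(z) = (-1*(-4) + z)**2 = (4 + z)**2)
-44*L((6 + n)*(0 + 2)) + A(-5 - 1*0, -9) = -44*(4 + (6 + 1)*(0 + 2))**2 + (-5 - 1*0) = -44*(4 + 7*2)**2 + (-5 + 0) = -44*(4 + 14)**2 - 5 = -44*18**2 - 5 = -44*324 - 5 = -14256 - 5 = -14261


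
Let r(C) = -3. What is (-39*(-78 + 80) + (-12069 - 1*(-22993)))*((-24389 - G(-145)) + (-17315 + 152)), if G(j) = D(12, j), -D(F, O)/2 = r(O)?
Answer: -450738068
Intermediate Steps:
D(F, O) = 6 (D(F, O) = -2*(-3) = 6)
G(j) = 6
(-39*(-78 + 80) + (-12069 - 1*(-22993)))*((-24389 - G(-145)) + (-17315 + 152)) = (-39*(-78 + 80) + (-12069 - 1*(-22993)))*((-24389 - 1*6) + (-17315 + 152)) = (-39*2 + (-12069 + 22993))*((-24389 - 6) - 17163) = (-78 + 10924)*(-24395 - 17163) = 10846*(-41558) = -450738068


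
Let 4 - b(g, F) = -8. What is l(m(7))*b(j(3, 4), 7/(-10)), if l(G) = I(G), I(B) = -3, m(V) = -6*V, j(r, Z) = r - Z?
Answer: -36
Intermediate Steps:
b(g, F) = 12 (b(g, F) = 4 - 1*(-8) = 4 + 8 = 12)
l(G) = -3
l(m(7))*b(j(3, 4), 7/(-10)) = -3*12 = -36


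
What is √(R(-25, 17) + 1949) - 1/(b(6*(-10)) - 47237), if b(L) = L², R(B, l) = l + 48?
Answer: 1/43637 + √2014 ≈ 44.878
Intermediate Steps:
R(B, l) = 48 + l
√(R(-25, 17) + 1949) - 1/(b(6*(-10)) - 47237) = √((48 + 17) + 1949) - 1/((6*(-10))² - 47237) = √(65 + 1949) - 1/((-60)² - 47237) = √2014 - 1/(3600 - 47237) = √2014 - 1/(-43637) = √2014 - 1*(-1/43637) = √2014 + 1/43637 = 1/43637 + √2014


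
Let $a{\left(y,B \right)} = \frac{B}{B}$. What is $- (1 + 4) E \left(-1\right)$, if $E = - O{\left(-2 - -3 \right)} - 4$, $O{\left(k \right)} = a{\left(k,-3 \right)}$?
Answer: $-25$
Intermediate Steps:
$a{\left(y,B \right)} = 1$
$O{\left(k \right)} = 1$
$E = -5$ ($E = \left(-1\right) 1 - 4 = -1 - 4 = -5$)
$- (1 + 4) E \left(-1\right) = - (1 + 4) \left(-5\right) \left(-1\right) = \left(-1\right) 5 \left(-5\right) \left(-1\right) = \left(-5\right) \left(-5\right) \left(-1\right) = 25 \left(-1\right) = -25$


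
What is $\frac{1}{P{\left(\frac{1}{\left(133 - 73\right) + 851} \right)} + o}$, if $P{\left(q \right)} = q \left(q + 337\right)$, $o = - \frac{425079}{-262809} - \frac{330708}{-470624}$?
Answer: $\frac{407333864617768}{1095756637328203} \approx 0.37174$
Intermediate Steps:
$o = \frac{1138751659}{490810408}$ ($o = \left(-425079\right) \left(- \frac{1}{262809}\right) - - \frac{11811}{16808} = \frac{47231}{29201} + \frac{11811}{16808} = \frac{1138751659}{490810408} \approx 2.3201$)
$P{\left(q \right)} = q \left(337 + q\right)$
$\frac{1}{P{\left(\frac{1}{\left(133 - 73\right) + 851} \right)} + o} = \frac{1}{\frac{337 + \frac{1}{\left(133 - 73\right) + 851}}{\left(133 - 73\right) + 851} + \frac{1138751659}{490810408}} = \frac{1}{\frac{337 + \frac{1}{60 + 851}}{60 + 851} + \frac{1138751659}{490810408}} = \frac{1}{\frac{337 + \frac{1}{911}}{911} + \frac{1138751659}{490810408}} = \frac{1}{\frac{1}{911} \cdot \frac{307008}{911} + \frac{1138751659}{490810408}} = \frac{1}{\frac{307008}{829921} + \frac{1138751659}{490810408}} = \frac{1}{\frac{1095756637328203}{407333864617768}} = \frac{407333864617768}{1095756637328203}$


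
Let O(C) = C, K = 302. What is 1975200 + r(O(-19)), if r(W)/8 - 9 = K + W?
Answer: 1977536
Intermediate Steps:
r(W) = 2488 + 8*W (r(W) = 72 + 8*(302 + W) = 72 + (2416 + 8*W) = 2488 + 8*W)
1975200 + r(O(-19)) = 1975200 + (2488 + 8*(-19)) = 1975200 + (2488 - 152) = 1975200 + 2336 = 1977536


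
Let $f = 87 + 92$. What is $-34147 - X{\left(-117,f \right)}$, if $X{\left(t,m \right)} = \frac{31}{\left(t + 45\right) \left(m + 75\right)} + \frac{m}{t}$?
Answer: $- \frac{901986693}{26416} \approx -34145.0$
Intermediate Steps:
$f = 179$
$X{\left(t,m \right)} = \frac{m}{t} + \frac{31}{\left(45 + t\right) \left(75 + m\right)}$ ($X{\left(t,m \right)} = \frac{31}{\left(45 + t\right) \left(75 + m\right)} + \frac{m}{t} = \frac{m}{t} + \frac{31}{\left(45 + t\right) \left(75 + m\right)}$)
$-34147 - X{\left(-117,f \right)} = -34147 - \frac{31 \left(-117\right) + 45 \cdot 179^{2} + 3375 \cdot 179 - 117 \cdot 179^{2} + 75 \cdot 179 \left(-117\right)}{\left(-117\right) \left(3375 + 45 \cdot 179 + 75 \left(-117\right) + 179 \left(-117\right)\right)} = -34147 - - \frac{-3627 + 45 \cdot 32041 + 604125 - 3748797 - 1570725}{117 \left(3375 + 8055 - 8775 - 20943\right)} = -34147 - - \frac{-3627 + 1441845 + 604125 - 3748797 - 1570725}{117 \left(-18288\right)} = -34147 - \left(- \frac{1}{117}\right) \left(- \frac{1}{18288}\right) \left(-3277179\right) = -34147 - - \frac{40459}{26416} = -34147 + \frac{40459}{26416} = - \frac{901986693}{26416}$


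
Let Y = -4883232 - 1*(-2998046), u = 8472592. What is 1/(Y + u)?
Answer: 1/6587406 ≈ 1.5180e-7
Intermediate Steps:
Y = -1885186 (Y = -4883232 + 2998046 = -1885186)
1/(Y + u) = 1/(-1885186 + 8472592) = 1/6587406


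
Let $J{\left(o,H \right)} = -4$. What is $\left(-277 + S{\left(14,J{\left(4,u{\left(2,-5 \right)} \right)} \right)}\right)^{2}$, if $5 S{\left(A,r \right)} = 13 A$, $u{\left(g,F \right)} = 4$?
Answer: $\frac{1447209}{25} \approx 57888.0$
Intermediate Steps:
$S{\left(A,r \right)} = \frac{13 A}{5}$
$\left(-277 + S{\left(14,J{\left(4,u{\left(2,-5 \right)} \right)} \right)}\right)^{2} = \left(-277 + \frac{13}{5} \cdot 14\right)^{2} = \left(-277 + \frac{182}{5}\right)^{2} = \left(- \frac{1203}{5}\right)^{2} = \frac{1447209}{25}$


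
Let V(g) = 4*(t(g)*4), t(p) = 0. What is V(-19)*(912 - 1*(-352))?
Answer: 0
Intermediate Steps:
V(g) = 0 (V(g) = 4*(0*4) = 4*0 = 0)
V(-19)*(912 - 1*(-352)) = 0*(912 - 1*(-352)) = 0*(912 + 352) = 0*1264 = 0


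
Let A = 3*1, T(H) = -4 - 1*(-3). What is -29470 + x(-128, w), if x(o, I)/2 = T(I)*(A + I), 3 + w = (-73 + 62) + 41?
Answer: -29530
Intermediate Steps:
T(H) = -1 (T(H) = -4 + 3 = -1)
A = 3
w = 27 (w = -3 + ((-73 + 62) + 41) = -3 + (-11 + 41) = -3 + 30 = 27)
x(o, I) = -6 - 2*I (x(o, I) = 2*(-(3 + I)) = 2*(-3 - I) = -6 - 2*I)
-29470 + x(-128, w) = -29470 + (-6 - 2*27) = -29470 + (-6 - 54) = -29470 - 60 = -29530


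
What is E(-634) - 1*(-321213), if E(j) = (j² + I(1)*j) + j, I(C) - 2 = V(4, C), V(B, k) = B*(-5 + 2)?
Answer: 728875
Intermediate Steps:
V(B, k) = -3*B (V(B, k) = B*(-3) = -3*B)
I(C) = -10 (I(C) = 2 - 3*4 = 2 - 12 = -10)
E(j) = j² - 9*j (E(j) = (j² - 10*j) + j = j² - 9*j)
E(-634) - 1*(-321213) = -634*(-9 - 634) - 1*(-321213) = -634*(-643) + 321213 = 407662 + 321213 = 728875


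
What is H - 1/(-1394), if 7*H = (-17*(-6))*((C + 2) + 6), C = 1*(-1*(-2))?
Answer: 1421887/9758 ≈ 145.72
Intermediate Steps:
C = 2 (C = 1*2 = 2)
H = 1020/7 (H = ((-17*(-6))*((2 + 2) + 6))/7 = (102*(4 + 6))/7 = (102*10)/7 = (⅐)*1020 = 1020/7 ≈ 145.71)
H - 1/(-1394) = 1020/7 - 1/(-1394) = 1020/7 - 1*(-1/1394) = 1020/7 + 1/1394 = 1421887/9758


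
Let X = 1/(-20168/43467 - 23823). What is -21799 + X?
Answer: -22573616805158/1035534509 ≈ -21799.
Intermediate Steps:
X = -43467/1035534509 (X = 1/(-20168*1/43467 - 23823) = 1/(-20168/43467 - 23823) = 1/(-1035534509/43467) = -43467/1035534509 ≈ -4.1975e-5)
-21799 + X = -21799 - 43467/1035534509 = -22573616805158/1035534509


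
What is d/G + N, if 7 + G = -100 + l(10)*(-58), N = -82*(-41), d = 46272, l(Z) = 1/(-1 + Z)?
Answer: 3016154/1021 ≈ 2954.1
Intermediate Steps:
N = 3362
G = -1021/9 (G = -7 + (-100 - 58/(-1 + 10)) = -7 + (-100 - 58/9) = -7 - 958/9 = -1021/9 ≈ -113.44)
d/G + N = 46272/(-1021/9) + 3362 = 46272*(-9/1021) + 3362 = -416448/1021 + 3362 = 3016154/1021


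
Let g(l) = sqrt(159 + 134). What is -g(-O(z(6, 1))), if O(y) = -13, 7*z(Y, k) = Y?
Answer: -sqrt(293) ≈ -17.117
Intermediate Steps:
z(Y, k) = Y/7
g(l) = sqrt(293)
-g(-O(z(6, 1))) = -sqrt(293)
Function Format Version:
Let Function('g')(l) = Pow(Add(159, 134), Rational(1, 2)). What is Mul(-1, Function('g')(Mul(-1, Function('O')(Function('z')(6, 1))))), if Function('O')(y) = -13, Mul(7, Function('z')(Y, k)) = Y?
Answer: Mul(-1, Pow(293, Rational(1, 2))) ≈ -17.117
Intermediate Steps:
Function('z')(Y, k) = Mul(Rational(1, 7), Y)
Function('g')(l) = Pow(293, Rational(1, 2))
Mul(-1, Function('g')(Mul(-1, Function('O')(Function('z')(6, 1))))) = Mul(-1, Pow(293, Rational(1, 2)))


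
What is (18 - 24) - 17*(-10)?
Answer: 164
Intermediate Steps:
(18 - 24) - 17*(-10) = -6 + 170 = 164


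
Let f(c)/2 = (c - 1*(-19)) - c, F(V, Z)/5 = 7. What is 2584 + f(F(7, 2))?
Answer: 2622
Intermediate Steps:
F(V, Z) = 35 (F(V, Z) = 5*7 = 35)
f(c) = 38 (f(c) = 2*((c - 1*(-19)) - c) = 2*((c + 19) - c) = 2*((19 + c) - c) = 2*19 = 38)
2584 + f(F(7, 2)) = 2584 + 38 = 2622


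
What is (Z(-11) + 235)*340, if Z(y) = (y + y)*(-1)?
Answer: 87380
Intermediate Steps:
Z(y) = -2*y (Z(y) = (2*y)*(-1) = -2*y)
(Z(-11) + 235)*340 = (-2*(-11) + 235)*340 = (22 + 235)*340 = 257*340 = 87380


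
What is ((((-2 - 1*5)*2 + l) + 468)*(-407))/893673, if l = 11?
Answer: -5735/27081 ≈ -0.21177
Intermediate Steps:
((((-2 - 1*5)*2 + l) + 468)*(-407))/893673 = ((((-2 - 1*5)*2 + 11) + 468)*(-407))/893673 = ((((-2 - 5)*2 + 11) + 468)*(-407))*(1/893673) = (((-7*2 + 11) + 468)*(-407))*(1/893673) = (((-14 + 11) + 468)*(-407))*(1/893673) = ((-3 + 468)*(-407))*(1/893673) = (465*(-407))*(1/893673) = -189255*1/893673 = -5735/27081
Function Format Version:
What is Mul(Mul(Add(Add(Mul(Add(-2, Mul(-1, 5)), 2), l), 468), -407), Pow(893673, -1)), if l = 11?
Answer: Rational(-5735, 27081) ≈ -0.21177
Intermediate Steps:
Mul(Mul(Add(Add(Mul(Add(-2, Mul(-1, 5)), 2), l), 468), -407), Pow(893673, -1)) = Mul(Mul(Add(Add(Mul(Add(-2, Mul(-1, 5)), 2), 11), 468), -407), Pow(893673, -1)) = Mul(Mul(Add(Add(Mul(Add(-2, -5), 2), 11), 468), -407), Rational(1, 893673)) = Mul(Mul(Add(Add(Mul(-7, 2), 11), 468), -407), Rational(1, 893673)) = Mul(Mul(Add(Add(-14, 11), 468), -407), Rational(1, 893673)) = Mul(Mul(Add(-3, 468), -407), Rational(1, 893673)) = Mul(Mul(465, -407), Rational(1, 893673)) = Mul(-189255, Rational(1, 893673)) = Rational(-5735, 27081)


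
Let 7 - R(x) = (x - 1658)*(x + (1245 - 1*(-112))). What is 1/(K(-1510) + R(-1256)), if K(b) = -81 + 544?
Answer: 1/294784 ≈ 3.3923e-6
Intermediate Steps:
K(b) = 463
R(x) = 7 - (-1658 + x)*(1357 + x) (R(x) = 7 - (x - 1658)*(x + (1245 - 1*(-112))) = 7 - (-1658 + x)*(x + (1245 + 112)) = 7 - (-1658 + x)*(x + 1357) = 7 - (-1658 + x)*(1357 + x))
1/(K(-1510) + R(-1256)) = 1/(463 + (2249913 - 1*(-1256)² + 301*(-1256))) = 1/(463 + (2249913 - 1*1577536 - 378056)) = 1/(463 + (2249913 - 1577536 - 378056)) = 1/(463 + 294321) = 1/294784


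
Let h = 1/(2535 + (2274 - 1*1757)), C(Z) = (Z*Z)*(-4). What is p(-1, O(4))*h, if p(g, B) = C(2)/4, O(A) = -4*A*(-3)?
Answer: -1/763 ≈ -0.0013106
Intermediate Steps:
C(Z) = -4*Z² (C(Z) = Z²*(-4) = -4*Z²)
O(A) = 12*A
h = 1/3052 (h = 1/(2535 + (2274 - 1757)) = 1/(2535 + 517) = 1/3052 ≈ 0.00032765)
p(g, B) = -4 (p(g, B) = -4*2²/4 = -4*4*(¼) = -16*¼ = -4)
p(-1, O(4))*h = -4*1/3052 = -1/763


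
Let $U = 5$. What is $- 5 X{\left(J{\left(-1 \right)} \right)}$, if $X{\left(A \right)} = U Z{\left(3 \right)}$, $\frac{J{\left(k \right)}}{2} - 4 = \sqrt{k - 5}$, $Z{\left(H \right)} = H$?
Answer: $-75$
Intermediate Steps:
$J{\left(k \right)} = 8 + 2 \sqrt{-5 + k}$ ($J{\left(k \right)} = 8 + 2 \sqrt{k - 5} = 8 + 2 \sqrt{-5 + k}$)
$X{\left(A \right)} = 15$ ($X{\left(A \right)} = 5 \cdot 3 = 15$)
$- 5 X{\left(J{\left(-1 \right)} \right)} = \left(-5\right) 15 = -75$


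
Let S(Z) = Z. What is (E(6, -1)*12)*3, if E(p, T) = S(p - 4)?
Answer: 72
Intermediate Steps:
E(p, T) = -4 + p (E(p, T) = p - 4 = -4 + p)
(E(6, -1)*12)*3 = ((-4 + 6)*12)*3 = (2*12)*3 = 24*3 = 72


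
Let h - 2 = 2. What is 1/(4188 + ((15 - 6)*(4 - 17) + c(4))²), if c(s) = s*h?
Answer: 1/14389 ≈ 6.9498e-5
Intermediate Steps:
h = 4 (h = 2 + 2 = 4)
c(s) = 4*s (c(s) = s*4 = 4*s)
1/(4188 + ((15 - 6)*(4 - 17) + c(4))²) = 1/(4188 + ((15 - 6)*(4 - 17) + 4*4)²) = 1/(4188 + (9*(-13) + 16)²) = 1/(4188 + (-117 + 16)²) = 1/(4188 + (-101)²) = 1/(4188 + 10201) = 1/14389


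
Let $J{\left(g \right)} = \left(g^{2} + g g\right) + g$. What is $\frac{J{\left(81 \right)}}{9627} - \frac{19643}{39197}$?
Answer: $\frac{109471610}{125783173} \approx 0.87032$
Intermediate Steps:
$J{\left(g \right)} = g + 2 g^{2}$ ($J{\left(g \right)} = \left(g^{2} + g^{2}\right) + g = 2 g^{2} + g = g + 2 g^{2}$)
$\frac{J{\left(81 \right)}}{9627} - \frac{19643}{39197} = \frac{81 \left(1 + 2 \cdot 81\right)}{9627} - \frac{19643}{39197} = 81 \left(1 + 162\right) \frac{1}{9627} - \frac{19643}{39197} = 81 \cdot 163 \cdot \frac{1}{9627} - \frac{19643}{39197} = 13203 \cdot \frac{1}{9627} - \frac{19643}{39197} = \frac{4401}{3209} - \frac{19643}{39197} = \frac{109471610}{125783173}$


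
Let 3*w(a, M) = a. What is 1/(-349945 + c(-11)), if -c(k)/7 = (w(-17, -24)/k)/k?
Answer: -363/127029916 ≈ -2.8576e-6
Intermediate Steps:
w(a, M) = a/3
c(k) = 119/(3*k**2) (c(k) = -7*((1/3)*(-17))/k/k = -7*(-17/(3*k))/k = -(-119)/(3*k**2) = 119/(3*k**2))
1/(-349945 + c(-11)) = 1/(-349945 + (119/3)/(-11)**2) = 1/(-349945 + (119/3)*(1/121)) = 1/(-349945 + 119/363) = 1/(-127029916/363) = -363/127029916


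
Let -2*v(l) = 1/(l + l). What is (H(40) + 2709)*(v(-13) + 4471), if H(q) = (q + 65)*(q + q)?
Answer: 2582764737/52 ≈ 4.9669e+7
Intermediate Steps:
v(l) = -1/(4*l) (v(l) = -1/(2*(l + l)) = -1/(2*l)/2 = -1/(4*l))
H(q) = 2*q*(65 + q) (H(q) = (65 + q)*(2*q) = 2*q*(65 + q))
(H(40) + 2709)*(v(-13) + 4471) = (2*40*(65 + 40) + 2709)*(-1/4/(-13) + 4471) = (2*40*105 + 2709)*(-1/4*(-1/13) + 4471) = (8400 + 2709)*(1/52 + 4471) = 11109*(232493/52) = 2582764737/52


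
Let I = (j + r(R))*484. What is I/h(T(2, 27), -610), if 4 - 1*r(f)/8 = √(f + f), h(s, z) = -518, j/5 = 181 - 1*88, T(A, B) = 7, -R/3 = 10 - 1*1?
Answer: -17182/37 + 5808*I*√6/259 ≈ -464.38 + 54.929*I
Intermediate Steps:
R = -27 (R = -3*(10 - 1*1) = -3*(10 - 1) = -3*9 = -27)
j = 465 (j = 5*(181 - 1*88) = 5*(181 - 88) = 5*93 = 465)
r(f) = 32 - 8*√2*√f (r(f) = 32 - 8*√(f + f) = 32 - 8*√2*√f)
I = 240548 - 11616*I*√6 (I = (465 + (32 - 8*√2*√(-27)))*484 = (465 + (32 - 8*√2*3*I*√3))*484 = (465 + (32 - 24*I*√6))*484 = (497 - 24*I*√6)*484 = 240548 - 11616*I*√6 ≈ 2.4055e+5 - 28453.0*I)
I/h(T(2, 27), -610) = (240548 - 11616*I*√6)/(-518) = (240548 - 11616*I*√6)*(-1/518) = -17182/37 + 5808*I*√6/259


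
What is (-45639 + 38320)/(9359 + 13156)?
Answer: -7319/22515 ≈ -0.32507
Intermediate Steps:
(-45639 + 38320)/(9359 + 13156) = -7319/22515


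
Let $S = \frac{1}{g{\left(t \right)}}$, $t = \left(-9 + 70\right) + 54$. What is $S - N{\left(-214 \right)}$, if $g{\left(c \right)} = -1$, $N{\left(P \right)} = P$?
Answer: $213$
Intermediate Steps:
$t = 115$ ($t = 61 + 54 = 115$)
$S = -1$ ($S = \frac{1}{-1} = -1$)
$S - N{\left(-214 \right)} = -1 - -214 = -1 + 214 = 213$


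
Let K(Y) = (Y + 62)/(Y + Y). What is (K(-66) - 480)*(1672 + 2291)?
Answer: -20923319/11 ≈ -1.9021e+6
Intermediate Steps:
K(Y) = (62 + Y)/(2*Y) (K(Y) = (62 + Y)/((2*Y)) = (62 + Y)*(1/(2*Y)) = (62 + Y)/(2*Y))
(K(-66) - 480)*(1672 + 2291) = ((½)*(62 - 66)/(-66) - 480)*(1672 + 2291) = ((½)*(-1/66)*(-4) - 480)*3963 = (1/33 - 480)*3963 = -15839/33*3963 = -20923319/11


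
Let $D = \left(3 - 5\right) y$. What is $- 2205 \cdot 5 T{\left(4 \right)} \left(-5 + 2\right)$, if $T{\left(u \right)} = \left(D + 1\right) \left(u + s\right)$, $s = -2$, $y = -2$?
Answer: $330750$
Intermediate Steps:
$D = 4$ ($D = \left(3 - 5\right) \left(-2\right) = \left(-2\right) \left(-2\right) = 4$)
$T{\left(u \right)} = -10 + 5 u$ ($T{\left(u \right)} = \left(4 + 1\right) \left(u - 2\right) = 5 \left(-2 + u\right) = -10 + 5 u$)
$- 2205 \cdot 5 T{\left(4 \right)} \left(-5 + 2\right) = - 2205 \cdot 5 \left(-10 + 5 \cdot 4\right) \left(-5 + 2\right) = - 2205 \cdot 5 \left(-10 + 20\right) \left(-3\right) = - 2205 \cdot 5 \cdot 10 \left(-3\right) = - 2205 \cdot 50 \left(-3\right) = \left(-2205\right) \left(-150\right) = 330750$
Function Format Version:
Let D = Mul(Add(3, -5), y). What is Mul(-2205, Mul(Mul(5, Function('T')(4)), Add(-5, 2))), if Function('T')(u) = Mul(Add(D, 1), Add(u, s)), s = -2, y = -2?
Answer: 330750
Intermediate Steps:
D = 4 (D = Mul(Add(3, -5), -2) = Mul(-2, -2) = 4)
Function('T')(u) = Add(-10, Mul(5, u)) (Function('T')(u) = Mul(Add(4, 1), Add(u, -2)) = Mul(5, Add(-2, u)) = Add(-10, Mul(5, u)))
Mul(-2205, Mul(Mul(5, Function('T')(4)), Add(-5, 2))) = Mul(-2205, Mul(Mul(5, Add(-10, Mul(5, 4))), Add(-5, 2))) = Mul(-2205, Mul(Mul(5, Add(-10, 20)), -3)) = Mul(-2205, Mul(Mul(5, 10), -3)) = Mul(-2205, Mul(50, -3)) = Mul(-2205, -150) = 330750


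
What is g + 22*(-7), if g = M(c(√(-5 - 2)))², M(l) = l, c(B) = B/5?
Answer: -3857/25 ≈ -154.28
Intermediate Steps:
c(B) = B/5 (c(B) = B*(⅕) = B/5)
g = -7/25 (g = (√(-5 - 2)/5)² = (√(-7)/5)² = ((I*√7)/5)² = (I*√7/5)² = -7/25 ≈ -0.28000)
g + 22*(-7) = -7/25 + 22*(-7) = -7/25 - 154 = -3857/25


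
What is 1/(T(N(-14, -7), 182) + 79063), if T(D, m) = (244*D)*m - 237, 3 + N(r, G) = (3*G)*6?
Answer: -1/5649806 ≈ -1.7700e-7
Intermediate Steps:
N(r, G) = -3 + 18*G (N(r, G) = -3 + (3*G)*6 = -3 + 18*G)
T(D, m) = -237 + 244*D*m (T(D, m) = 244*D*m - 237 = -237 + 244*D*m)
1/(T(N(-14, -7), 182) + 79063) = 1/((-237 + 244*(-3 + 18*(-7))*182) + 79063) = 1/((-237 + 244*(-3 - 126)*182) + 79063) = 1/((-237 + 244*(-129)*182) + 79063) = 1/((-237 - 5728632) + 79063) = 1/(-5728869 + 79063) = 1/(-5649806) = -1/5649806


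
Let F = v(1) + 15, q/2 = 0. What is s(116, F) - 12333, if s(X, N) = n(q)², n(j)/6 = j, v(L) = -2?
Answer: -12333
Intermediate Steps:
q = 0 (q = 2*0 = 0)
n(j) = 6*j
F = 13 (F = -2 + 15 = 13)
s(X, N) = 0 (s(X, N) = (6*0)² = 0² = 0)
s(116, F) - 12333 = 0 - 12333 = -12333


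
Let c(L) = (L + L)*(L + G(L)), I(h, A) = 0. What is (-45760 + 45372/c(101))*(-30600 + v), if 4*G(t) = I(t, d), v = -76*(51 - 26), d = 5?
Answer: 15170189905000/10201 ≈ 1.4871e+9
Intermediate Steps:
v = -1900 (v = -76*25 = -1900)
G(t) = 0 (G(t) = (¼)*0 = 0)
c(L) = 2*L² (c(L) = (L + L)*(L + 0) = (2*L)*L = 2*L²)
(-45760 + 45372/c(101))*(-30600 + v) = (-45760 + 45372/((2*101²)))*(-30600 - 1900) = (-45760 + 45372/((2*10201)))*(-32500) = (-45760 + 45372/20402)*(-32500) = (-45760 + 45372*(1/20402))*(-32500) = (-45760 + 22686/10201)*(-32500) = -466775074/10201*(-32500) = 15170189905000/10201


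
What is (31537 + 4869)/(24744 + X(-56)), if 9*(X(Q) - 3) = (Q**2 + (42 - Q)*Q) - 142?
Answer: 327654/220229 ≈ 1.4878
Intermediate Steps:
X(Q) = -115/9 + Q**2/9 + Q*(42 - Q)/9 (X(Q) = 3 + ((Q**2 + (42 - Q)*Q) - 142)/9 = 3 + ((Q**2 + Q*(42 - Q)) - 142)/9 = 3 + (-142 + Q**2 + Q*(42 - Q))/9 = 3 + (-142/9 + Q**2/9 + Q*(42 - Q)/9) = -115/9 + Q**2/9 + Q*(42 - Q)/9)
(31537 + 4869)/(24744 + X(-56)) = (31537 + 4869)/(24744 + (-115/9 + (14/3)*(-56))) = 36406/(24744 + (-115/9 - 784/3)) = 36406/(24744 - 2467/9) = 36406/(220229/9) = 36406*(9/220229) = 327654/220229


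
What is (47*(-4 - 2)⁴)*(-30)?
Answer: -1827360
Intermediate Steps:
(47*(-4 - 2)⁴)*(-30) = (47*(-6)⁴)*(-30) = (47*1296)*(-30) = 60912*(-30) = -1827360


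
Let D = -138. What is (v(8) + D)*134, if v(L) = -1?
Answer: -18626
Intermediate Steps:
(v(8) + D)*134 = (-1 - 138)*134 = -139*134 = -18626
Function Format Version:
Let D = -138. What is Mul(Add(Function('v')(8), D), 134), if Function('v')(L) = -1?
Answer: -18626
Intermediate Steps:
Mul(Add(Function('v')(8), D), 134) = Mul(Add(-1, -138), 134) = Mul(-139, 134) = -18626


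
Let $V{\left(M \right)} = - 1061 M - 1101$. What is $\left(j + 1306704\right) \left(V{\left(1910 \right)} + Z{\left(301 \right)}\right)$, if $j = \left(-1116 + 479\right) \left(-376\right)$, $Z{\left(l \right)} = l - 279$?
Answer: $-3135090553224$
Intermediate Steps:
$Z{\left(l \right)} = -279 + l$ ($Z{\left(l \right)} = l - 279 = -279 + l$)
$V{\left(M \right)} = -1101 - 1061 M$
$j = 239512$ ($j = \left(-637\right) \left(-376\right) = 239512$)
$\left(j + 1306704\right) \left(V{\left(1910 \right)} + Z{\left(301 \right)}\right) = \left(239512 + 1306704\right) \left(\left(-1101 - 2026510\right) + \left(-279 + 301\right)\right) = 1546216 \left(\left(-1101 - 2026510\right) + 22\right) = 1546216 \left(-2027611 + 22\right) = 1546216 \left(-2027589\right) = -3135090553224$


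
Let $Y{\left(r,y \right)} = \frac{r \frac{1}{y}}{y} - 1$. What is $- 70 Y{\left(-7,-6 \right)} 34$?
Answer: $\frac{25585}{9} \approx 2842.8$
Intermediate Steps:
$Y{\left(r,y \right)} = -1 + \frac{r}{y^{2}}$ ($Y{\left(r,y \right)} = \frac{r}{y^{2}} - 1 = -1 + \frac{r}{y^{2}}$)
$- 70 Y{\left(-7,-6 \right)} 34 = - 70 \left(-1 - \frac{7}{36}\right) 34 = \left(-70\right) \left(- \frac{43}{36}\right) 34 = \frac{1505}{18} \cdot 34 = \frac{25585}{9}$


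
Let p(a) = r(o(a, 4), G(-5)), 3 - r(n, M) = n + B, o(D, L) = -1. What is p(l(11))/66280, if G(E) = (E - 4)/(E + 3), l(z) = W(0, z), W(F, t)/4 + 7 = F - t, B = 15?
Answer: -11/66280 ≈ -0.00016596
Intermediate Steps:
W(F, t) = -28 - 4*t + 4*F (W(F, t) = -28 + 4*(F - t) = -28 + (-4*t + 4*F) = -28 - 4*t + 4*F)
l(z) = -28 - 4*z (l(z) = -28 - 4*z + 4*0 = -28 - 4*z + 0 = -28 - 4*z)
G(E) = (-4 + E)/(3 + E)
r(n, M) = -12 - n (r(n, M) = 3 - (n + 15) = 3 - (15 + n) = 3 + (-15 - n) = -12 - n)
p(a) = -11 (p(a) = -12 - 1*(-1) = -12 + 1 = -11)
p(l(11))/66280 = -11/66280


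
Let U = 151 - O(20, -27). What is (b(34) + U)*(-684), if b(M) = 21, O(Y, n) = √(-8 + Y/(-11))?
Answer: -117648 + 4104*I*√33/11 ≈ -1.1765e+5 + 2143.2*I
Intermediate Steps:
O(Y, n) = √(-8 - Y/11) (O(Y, n) = √(-8 + Y*(-1/11)) = √(-8 - Y/11))
U = 151 - 6*I*√33/11 (U = 151 - √(-968 - 11*20)/11 = 151 - √(-968 - 220)/11 = 151 - √(-1188)/11 = 151 - 6*I*√33/11 ≈ 151.0 - 3.1334*I)
(b(34) + U)*(-684) = (21 + (151 - 6*I*√33/11))*(-684) = (172 - 6*I*√33/11)*(-684) = -117648 + 4104*I*√33/11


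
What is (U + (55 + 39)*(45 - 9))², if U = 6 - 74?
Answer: 10995856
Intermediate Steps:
U = -68
(U + (55 + 39)*(45 - 9))² = (-68 + (55 + 39)*(45 - 9))² = (-68 + 94*36)² = (-68 + 3384)² = 3316² = 10995856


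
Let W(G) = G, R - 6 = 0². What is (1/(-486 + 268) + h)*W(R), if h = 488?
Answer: 319149/109 ≈ 2928.0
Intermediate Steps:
R = 6 (R = 6 + 0² = 6 + 0 = 6)
(1/(-486 + 268) + h)*W(R) = (1/(-486 + 268) + 488)*6 = (1/(-218) + 488)*6 = (-1/218 + 488)*6 = (106383/218)*6 = 319149/109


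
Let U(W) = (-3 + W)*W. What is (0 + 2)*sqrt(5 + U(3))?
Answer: 2*sqrt(5) ≈ 4.4721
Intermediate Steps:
U(W) = W*(-3 + W)
(0 + 2)*sqrt(5 + U(3)) = (0 + 2)*sqrt(5 + 3*(-3 + 3)) = 2*sqrt(5 + 3*0) = 2*sqrt(5 + 0) = 2*sqrt(5)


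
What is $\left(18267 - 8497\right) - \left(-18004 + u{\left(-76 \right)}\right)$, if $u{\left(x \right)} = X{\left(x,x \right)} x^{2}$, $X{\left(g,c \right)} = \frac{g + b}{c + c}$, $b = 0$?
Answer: $24886$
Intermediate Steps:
$X{\left(g,c \right)} = \frac{g}{2 c}$ ($X{\left(g,c \right)} = \frac{g + 0}{c + c} = \frac{g}{2 c}$)
$u{\left(x \right)} = \frac{x^{2}}{2}$ ($u{\left(x \right)} = \frac{x}{2 x} x^{2} = \frac{x^{2}}{2}$)
$\left(18267 - 8497\right) - \left(-18004 + u{\left(-76 \right)}\right) = \left(18267 - 8497\right) + \left(18004 - \frac{\left(-76\right)^{2}}{2}\right) = \left(18267 - 8497\right) + \left(18004 - \frac{1}{2} \cdot 5776\right) = 9770 + \left(18004 - 2888\right) = 9770 + 15116 = 24886$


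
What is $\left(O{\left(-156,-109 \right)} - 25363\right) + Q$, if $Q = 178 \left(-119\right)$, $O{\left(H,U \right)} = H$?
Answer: $-46701$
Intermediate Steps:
$Q = -21182$
$\left(O{\left(-156,-109 \right)} - 25363\right) + Q = \left(-156 - 25363\right) - 21182 = -25519 - 21182 = -46701$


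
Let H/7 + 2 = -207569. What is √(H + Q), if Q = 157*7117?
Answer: 6*I*√9323 ≈ 579.33*I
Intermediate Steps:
H = -1452997 (H = -14 + 7*(-207569) = -14 - 1452983 = -1452997)
Q = 1117369
√(H + Q) = √(-1452997 + 1117369) = √(-335628) = 6*I*√9323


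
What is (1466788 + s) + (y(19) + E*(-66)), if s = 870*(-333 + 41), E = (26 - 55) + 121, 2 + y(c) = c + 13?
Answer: 1206706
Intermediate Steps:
y(c) = 11 + c (y(c) = -2 + (c + 13) = -2 + (13 + c) = 11 + c)
E = 92 (E = -29 + 121 = 92)
s = -254040 (s = 870*(-292) = -254040)
(1466788 + s) + (y(19) + E*(-66)) = (1466788 - 254040) + ((11 + 19) + 92*(-66)) = 1212748 + (30 - 6072) = 1212748 - 6042 = 1206706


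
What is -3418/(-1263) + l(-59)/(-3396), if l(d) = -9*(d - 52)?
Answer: 3448597/1429716 ≈ 2.4121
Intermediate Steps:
l(d) = 468 - 9*d (l(d) = -9*(-52 + d) = 468 - 9*d)
-3418/(-1263) + l(-59)/(-3396) = -3418/(-1263) + (468 - 9*(-59))/(-3396) = -3418*(-1/1263) + (468 + 531)*(-1/3396) = 3418/1263 + 999*(-1/3396) = 3418/1263 - 333/1132 = 3448597/1429716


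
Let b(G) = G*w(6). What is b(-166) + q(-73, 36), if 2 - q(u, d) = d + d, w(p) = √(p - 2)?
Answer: -402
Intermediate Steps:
w(p) = √(-2 + p)
b(G) = 2*G (b(G) = G*√(-2 + 6) = G*√4 = G*2 = 2*G)
q(u, d) = 2 - 2*d (q(u, d) = 2 - (d + d) = 2 - 2*d)
b(-166) + q(-73, 36) = 2*(-166) + (2 - 2*36) = -332 + (2 - 72) = -332 - 70 = -402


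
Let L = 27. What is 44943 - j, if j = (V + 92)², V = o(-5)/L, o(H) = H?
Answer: 26618006/729 ≈ 36513.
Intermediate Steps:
V = -5/27 ≈ -0.18519
j = 6145441/729 (j = (-5/27 + 92)² = (2479/27)² = 6145441/729 ≈ 8430.0)
44943 - j = 44943 - 1*6145441/729 = 44943 - 6145441/729 = 26618006/729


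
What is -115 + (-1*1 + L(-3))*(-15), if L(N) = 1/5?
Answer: -103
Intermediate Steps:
L(N) = ⅕
-115 + (-1*1 + L(-3))*(-15) = -115 + (-1*1 + ⅕)*(-15) = -115 + (-1 + ⅕)*(-15) = -115 - ⅘*(-15) = -115 + 12 = -103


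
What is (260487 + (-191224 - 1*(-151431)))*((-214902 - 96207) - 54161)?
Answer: -80612897380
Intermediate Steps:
(260487 + (-191224 - 1*(-151431)))*((-214902 - 96207) - 54161) = (260487 + (-191224 + 151431))*(-311109 - 54161) = (260487 - 39793)*(-365270) = 220694*(-365270) = -80612897380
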